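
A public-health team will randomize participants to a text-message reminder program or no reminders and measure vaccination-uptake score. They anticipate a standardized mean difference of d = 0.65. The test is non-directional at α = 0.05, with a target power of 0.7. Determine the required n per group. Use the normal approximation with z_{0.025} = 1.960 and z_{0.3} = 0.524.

n = 30 per group

For two independent groups with equal n: n = 2·((z_{α/2} + z_β) / d)².
z_{α/2} + z_β = 1.960 + 0.524 = 2.484.
n = 2 × (2.484 / 0.65)² = 2 × 3.822² = 2 × 14.60 = 29.2.
Round up to the next whole participant.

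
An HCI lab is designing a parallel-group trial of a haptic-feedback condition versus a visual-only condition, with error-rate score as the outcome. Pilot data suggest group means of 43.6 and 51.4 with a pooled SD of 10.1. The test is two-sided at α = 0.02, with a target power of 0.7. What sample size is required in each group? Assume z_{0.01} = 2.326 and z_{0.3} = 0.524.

Cohen's d = |M₁ − M₂| / SD_pooled = |43.6 − 51.4| / 10.1 = 7.8 / 10.1 = 0.772.
For two independent groups with equal n: n = 2·((z_{α/2} + z_β) / d)².
z_{α/2} + z_β = 2.326 + 0.524 = 2.850.
n = 2 × (2.850 / 0.772)² = 2 × 3.692² = 2 × 13.63 = 27.3.
Round up to the next whole participant.

n = 28 per group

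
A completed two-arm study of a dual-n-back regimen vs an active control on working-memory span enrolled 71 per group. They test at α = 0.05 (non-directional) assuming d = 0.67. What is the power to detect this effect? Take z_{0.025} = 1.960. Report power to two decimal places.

power ≈ 0.98

For two equal groups, power = Φ(d·√(n/2) − z_{α/2}).
d·√(n/2) = 0.67 × √(71/2) = 0.67 × 5.958 = 3.992.
z_β = 3.992 − 1.960 = 2.032.
Power = Φ(2.032) = 0.979.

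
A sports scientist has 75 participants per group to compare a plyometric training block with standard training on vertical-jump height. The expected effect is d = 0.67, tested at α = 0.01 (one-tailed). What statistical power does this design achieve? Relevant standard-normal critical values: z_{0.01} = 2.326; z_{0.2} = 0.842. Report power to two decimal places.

power ≈ 0.96

For two equal groups, power = Φ(d·√(n/2) − z_{α}).
d·√(n/2) = 0.67 × √(75/2) = 0.67 × 6.124 = 4.103.
z_β = 4.103 − 2.326 = 1.777.
Power = Φ(1.777) = 0.962.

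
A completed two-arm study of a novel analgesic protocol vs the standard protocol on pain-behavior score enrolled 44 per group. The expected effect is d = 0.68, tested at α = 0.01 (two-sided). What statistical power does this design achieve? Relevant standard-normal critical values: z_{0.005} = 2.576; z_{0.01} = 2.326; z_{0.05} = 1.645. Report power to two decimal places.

power ≈ 0.73

For two equal groups, power = Φ(d·√(n/2) − z_{α/2}).
d·√(n/2) = 0.68 × √(44/2) = 0.68 × 4.690 = 3.189.
z_β = 3.189 − 2.576 = 0.613.
Power = Φ(0.613) = 0.730.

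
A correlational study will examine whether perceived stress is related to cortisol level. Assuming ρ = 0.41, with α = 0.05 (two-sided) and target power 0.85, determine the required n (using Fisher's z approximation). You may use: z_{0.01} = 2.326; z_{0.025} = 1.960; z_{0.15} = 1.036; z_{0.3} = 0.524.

n = 51

Fisher's z: C = ½·ln((1+r)/(1−r)) = ½·ln(2.3898) = 0.4356.
n = ((z_{α/2} + z_β)/C)² + 3.
(1.960 + 1.036) / 0.4356 = 2.996 / 0.4356 = 6.878.
n = 6.878² + 3 = 47.31 + 3 = 50.3.
Round up.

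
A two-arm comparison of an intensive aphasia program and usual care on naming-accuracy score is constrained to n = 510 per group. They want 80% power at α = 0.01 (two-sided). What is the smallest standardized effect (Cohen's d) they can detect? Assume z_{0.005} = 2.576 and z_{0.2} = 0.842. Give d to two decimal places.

d_min ≈ 0.21

For two independent groups of n = 510 each: d_min = (z_{α/2} + z_β)·√(2/n).
z-sum = 2.576 + 0.842 = 3.418.
d_min = 3.418 × √(2/510) = 3.418 × 0.0626 = 0.214.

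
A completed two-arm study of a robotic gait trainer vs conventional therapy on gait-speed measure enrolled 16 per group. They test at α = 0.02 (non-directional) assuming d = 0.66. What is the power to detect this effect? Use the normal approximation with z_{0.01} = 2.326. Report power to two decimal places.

power ≈ 0.32

For two equal groups, power = Φ(d·√(n/2) − z_{α/2}).
d·√(n/2) = 0.66 × √(16/2) = 0.66 × 2.828 = 1.867.
z_β = 1.867 − 2.326 = -0.459.
Power = Φ(-0.459) = 0.323.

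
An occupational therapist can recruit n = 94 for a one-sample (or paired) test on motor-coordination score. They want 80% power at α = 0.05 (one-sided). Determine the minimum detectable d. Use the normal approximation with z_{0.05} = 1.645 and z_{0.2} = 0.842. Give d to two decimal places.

d_min ≈ 0.26

For a single sample (or paired design) of n = 94: d_min = (z_{α} + z_β)/√n.
z-sum = 1.645 + 0.842 = 2.487.
d_min = 2.487 / √94 = 2.487 / 9.695 = 0.257.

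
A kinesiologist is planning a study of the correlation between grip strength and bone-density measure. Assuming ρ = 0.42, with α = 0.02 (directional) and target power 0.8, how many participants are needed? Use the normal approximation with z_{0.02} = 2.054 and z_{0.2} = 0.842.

n = 45

Fisher's z: C = ½·ln((1+r)/(1−r)) = ½·ln(2.4483) = 0.4477.
n = ((z_{α} + z_β)/C)² + 3.
(2.054 + 0.842) / 0.4477 = 2.896 / 0.4477 = 6.469.
n = 6.469² + 3 = 41.84 + 3 = 44.8.
Round up.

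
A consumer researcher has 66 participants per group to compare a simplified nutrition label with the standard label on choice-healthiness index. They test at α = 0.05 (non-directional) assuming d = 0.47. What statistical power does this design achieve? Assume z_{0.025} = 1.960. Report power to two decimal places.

For two equal groups, power = Φ(d·√(n/2) − z_{α/2}).
d·√(n/2) = 0.47 × √(66/2) = 0.47 × 5.745 = 2.700.
z_β = 2.700 − 1.960 = 0.740.
Power = Φ(0.740) = 0.770.

power ≈ 0.77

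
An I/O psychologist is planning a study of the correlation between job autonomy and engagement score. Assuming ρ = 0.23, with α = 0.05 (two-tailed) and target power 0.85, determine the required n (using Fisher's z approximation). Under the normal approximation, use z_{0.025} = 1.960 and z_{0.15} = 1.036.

n = 167

Fisher's z: C = ½·ln((1+r)/(1−r)) = ½·ln(1.5974) = 0.2342.
n = ((z_{α/2} + z_β)/C)² + 3.
(1.960 + 1.036) / 0.2342 = 2.996 / 0.2342 = 12.792.
n = 12.792² + 3 = 163.65 + 3 = 166.6.
Round up.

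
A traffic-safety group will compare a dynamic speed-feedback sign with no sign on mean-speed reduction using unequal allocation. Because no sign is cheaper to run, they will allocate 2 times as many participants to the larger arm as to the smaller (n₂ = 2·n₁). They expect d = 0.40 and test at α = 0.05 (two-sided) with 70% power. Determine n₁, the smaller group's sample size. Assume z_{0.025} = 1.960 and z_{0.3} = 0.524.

With allocation ratio k = n₂/n₁ = 2, Var(x̄₁−x̄₂) = σ²(1/n₁ + 1/(k·n₁)) = σ²·(k+1)/(k·n₁).
So n₁ = (1 + 1/k)·((z_{α/2} + z_β)/d)² = 1.500 × (2.484/0.40)².
n₁ = 1.500 × 38.56 = 57.8.
Round up: n₁ = 58, giving n₂ = 2 × 58 = 116.

n₁ = 58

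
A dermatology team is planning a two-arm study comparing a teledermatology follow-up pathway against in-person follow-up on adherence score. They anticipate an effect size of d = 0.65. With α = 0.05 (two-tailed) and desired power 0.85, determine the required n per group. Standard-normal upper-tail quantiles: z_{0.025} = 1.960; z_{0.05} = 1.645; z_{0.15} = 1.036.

n = 43 per group

For two independent groups with equal n: n = 2·((z_{α/2} + z_β) / d)².
z_{α/2} + z_β = 1.960 + 1.036 = 2.996.
n = 2 × (2.996 / 0.65)² = 2 × 4.609² = 2 × 21.25 = 42.5.
Round up to the next whole participant.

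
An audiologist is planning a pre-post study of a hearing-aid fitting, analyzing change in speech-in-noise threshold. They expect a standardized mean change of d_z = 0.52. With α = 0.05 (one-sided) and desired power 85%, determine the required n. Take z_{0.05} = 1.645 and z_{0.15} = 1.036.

For a paired (one-sample on differences) test: n = ((z_{α} + z_β) / d)².
z_{α} + z_β = 1.645 + 1.036 = 2.681.
n = (2.681 / 0.52)² = 5.156² = 26.58.
Round up.

n = 27 pairs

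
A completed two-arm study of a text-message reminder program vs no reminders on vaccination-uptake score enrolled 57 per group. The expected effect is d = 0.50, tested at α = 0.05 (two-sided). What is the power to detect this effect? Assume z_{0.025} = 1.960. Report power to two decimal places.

power ≈ 0.76

For two equal groups, power = Φ(d·√(n/2) − z_{α/2}).
d·√(n/2) = 0.50 × √(57/2) = 0.50 × 5.339 = 2.669.
z_β = 2.669 − 1.960 = 0.709.
Power = Φ(0.709) = 0.761.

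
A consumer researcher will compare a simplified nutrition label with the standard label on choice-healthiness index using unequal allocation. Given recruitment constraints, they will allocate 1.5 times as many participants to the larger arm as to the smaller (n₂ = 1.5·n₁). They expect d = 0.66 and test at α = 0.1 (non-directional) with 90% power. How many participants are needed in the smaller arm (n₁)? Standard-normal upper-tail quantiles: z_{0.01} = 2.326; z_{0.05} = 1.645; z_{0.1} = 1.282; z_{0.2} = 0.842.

n₁ = 33

With allocation ratio k = n₂/n₁ = 1.5, Var(x̄₁−x̄₂) = σ²(1/n₁ + 1/(k·n₁)) = σ²·(k+1)/(k·n₁).
So n₁ = (1 + 1/k)·((z_{α/2} + z_β)/d)² = 1.667 × (2.927/0.66)².
n₁ = 1.667 × 19.67 = 32.8.
Round up: n₁ = 33, giving n₂ = ⌈1.5 × 33⌉ = ⌈49.5⌉ = 50.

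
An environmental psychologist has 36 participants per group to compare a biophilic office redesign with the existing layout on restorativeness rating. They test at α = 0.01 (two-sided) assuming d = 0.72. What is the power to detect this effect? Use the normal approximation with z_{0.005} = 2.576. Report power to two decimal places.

power ≈ 0.68

For two equal groups, power = Φ(d·√(n/2) − z_{α/2}).
d·√(n/2) = 0.72 × √(36/2) = 0.72 × 4.243 = 3.055.
z_β = 3.055 − 2.576 = 0.479.
Power = Φ(0.479) = 0.684.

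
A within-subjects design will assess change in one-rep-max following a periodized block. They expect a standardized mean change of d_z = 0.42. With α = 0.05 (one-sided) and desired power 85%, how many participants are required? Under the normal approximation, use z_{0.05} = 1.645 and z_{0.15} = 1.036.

For a paired (one-sample on differences) test: n = ((z_{α} + z_β) / d)².
z_{α} + z_β = 1.645 + 1.036 = 2.681.
n = (2.681 / 0.42)² = 6.383² = 40.75.
Round up.

n = 41 pairs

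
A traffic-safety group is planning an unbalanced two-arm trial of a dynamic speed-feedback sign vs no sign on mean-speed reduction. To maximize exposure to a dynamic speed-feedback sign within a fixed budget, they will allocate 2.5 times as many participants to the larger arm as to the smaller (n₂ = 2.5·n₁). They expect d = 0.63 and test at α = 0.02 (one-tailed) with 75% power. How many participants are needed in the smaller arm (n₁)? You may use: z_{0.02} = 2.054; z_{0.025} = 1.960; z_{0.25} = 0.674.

n₁ = 27

With allocation ratio k = n₂/n₁ = 2.5, Var(x̄₁−x̄₂) = σ²(1/n₁ + 1/(k·n₁)) = σ²·(k+1)/(k·n₁).
So n₁ = (1 + 1/k)·((z_{α} + z_β)/d)² = 1.400 × (2.728/0.63)².
n₁ = 1.400 × 18.75 = 26.3.
Round up: n₁ = 27, giving n₂ = ⌈2.5 × 27⌉ = ⌈67.5⌉ = 68.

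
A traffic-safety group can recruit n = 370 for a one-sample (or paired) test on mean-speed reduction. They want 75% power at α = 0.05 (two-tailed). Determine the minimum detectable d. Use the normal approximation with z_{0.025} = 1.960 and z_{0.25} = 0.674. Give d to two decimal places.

d_min ≈ 0.14

For a single sample (or paired design) of n = 370: d_min = (z_{α/2} + z_β)/√n.
z-sum = 1.960 + 0.674 = 2.634.
d_min = 2.634 / √370 = 2.634 / 19.235 = 0.137.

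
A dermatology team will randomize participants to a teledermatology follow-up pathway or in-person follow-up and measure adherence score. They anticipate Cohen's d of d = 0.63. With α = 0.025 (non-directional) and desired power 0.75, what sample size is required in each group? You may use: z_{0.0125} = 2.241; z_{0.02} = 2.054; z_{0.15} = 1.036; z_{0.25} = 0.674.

For two independent groups with equal n: n = 2·((z_{α/2} + z_β) / d)².
z_{α/2} + z_β = 2.241 + 0.674 = 2.915.
n = 2 × (2.915 / 0.63)² = 2 × 4.627² = 2 × 21.41 = 42.8.
Round up to the next whole participant.

n = 43 per group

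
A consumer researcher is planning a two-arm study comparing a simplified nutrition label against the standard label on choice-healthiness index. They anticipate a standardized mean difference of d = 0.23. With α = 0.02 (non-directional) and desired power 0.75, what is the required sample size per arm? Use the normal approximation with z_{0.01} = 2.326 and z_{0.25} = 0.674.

For two independent groups with equal n: n = 2·((z_{α/2} + z_β) / d)².
z_{α/2} + z_β = 2.326 + 0.674 = 3.000.
n = 2 × (3.000 / 0.23)² = 2 × 13.043² = 2 × 170.13 = 340.3.
Round up to the next whole participant.

n = 341 per group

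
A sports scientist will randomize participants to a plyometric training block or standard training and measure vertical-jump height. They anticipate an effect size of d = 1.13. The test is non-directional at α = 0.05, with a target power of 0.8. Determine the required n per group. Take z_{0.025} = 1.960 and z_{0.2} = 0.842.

n = 13 per group

For two independent groups with equal n: n = 2·((z_{α/2} + z_β) / d)².
z_{α/2} + z_β = 1.960 + 0.842 = 2.802.
n = 2 × (2.802 / 1.13)² = 2 × 2.480² = 2 × 6.15 = 12.3.
Round up to the next whole participant.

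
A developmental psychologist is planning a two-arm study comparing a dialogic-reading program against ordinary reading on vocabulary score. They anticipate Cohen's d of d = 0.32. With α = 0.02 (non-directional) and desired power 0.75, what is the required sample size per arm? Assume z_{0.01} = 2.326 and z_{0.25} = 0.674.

For two independent groups with equal n: n = 2·((z_{α/2} + z_β) / d)².
z_{α/2} + z_β = 2.326 + 0.674 = 3.000.
n = 2 × (3.000 / 0.32)² = 2 × 9.375² = 2 × 87.89 = 175.8.
Round up to the next whole participant.

n = 176 per group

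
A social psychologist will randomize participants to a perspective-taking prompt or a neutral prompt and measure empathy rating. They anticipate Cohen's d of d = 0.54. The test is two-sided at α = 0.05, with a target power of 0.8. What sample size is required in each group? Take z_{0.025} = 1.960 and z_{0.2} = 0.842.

For two independent groups with equal n: n = 2·((z_{α/2} + z_β) / d)².
z_{α/2} + z_β = 1.960 + 0.842 = 2.802.
n = 2 × (2.802 / 0.54)² = 2 × 5.189² = 2 × 26.92 = 53.8.
Round up to the next whole participant.

n = 54 per group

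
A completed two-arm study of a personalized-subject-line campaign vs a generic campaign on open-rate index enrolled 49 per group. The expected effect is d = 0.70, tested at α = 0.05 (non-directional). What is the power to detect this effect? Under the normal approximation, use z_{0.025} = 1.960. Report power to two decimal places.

power ≈ 0.93

For two equal groups, power = Φ(d·√(n/2) − z_{α/2}).
d·√(n/2) = 0.70 × √(49/2) = 0.70 × 4.950 = 3.465.
z_β = 3.465 − 1.960 = 1.505.
Power = Φ(1.505) = 0.934.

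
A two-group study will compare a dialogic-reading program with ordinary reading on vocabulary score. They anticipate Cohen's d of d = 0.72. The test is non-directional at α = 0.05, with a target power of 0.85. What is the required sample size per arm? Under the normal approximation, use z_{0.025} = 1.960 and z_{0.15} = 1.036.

n = 35 per group

For two independent groups with equal n: n = 2·((z_{α/2} + z_β) / d)².
z_{α/2} + z_β = 1.960 + 1.036 = 2.996.
n = 2 × (2.996 / 0.72)² = 2 × 4.161² = 2 × 17.31 = 34.6.
Round up to the next whole participant.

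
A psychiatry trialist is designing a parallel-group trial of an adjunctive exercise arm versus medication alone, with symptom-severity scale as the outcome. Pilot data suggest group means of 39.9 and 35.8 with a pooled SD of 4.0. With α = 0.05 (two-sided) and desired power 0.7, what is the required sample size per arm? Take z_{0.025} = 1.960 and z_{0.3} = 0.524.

Cohen's d = |M₁ − M₂| / SD_pooled = |39.9 − 35.8| / 4.0 = 4.1 / 4.0 = 1.025.
For two independent groups with equal n: n = 2·((z_{α/2} + z_β) / d)².
z_{α/2} + z_β = 1.960 + 0.524 = 2.484.
n = 2 × (2.484 / 1.025)² = 2 × 2.423² = 2 × 5.87 = 11.7.
Round up to the next whole participant.

n = 12 per group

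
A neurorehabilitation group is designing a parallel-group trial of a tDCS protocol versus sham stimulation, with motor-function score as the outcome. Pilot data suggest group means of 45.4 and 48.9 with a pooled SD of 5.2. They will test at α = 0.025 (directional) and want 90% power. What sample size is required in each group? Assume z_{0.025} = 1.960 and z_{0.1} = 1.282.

n = 47 per group

Cohen's d = |M₁ − M₂| / SD_pooled = |45.4 − 48.9| / 5.2 = 3.5 / 5.2 = 0.673.
For two independent groups with equal n: n = 2·((z_{α} + z_β) / d)².
z_{α} + z_β = 1.960 + 1.282 = 3.242.
n = 2 × (3.242 / 0.673)² = 2 × 4.817² = 2 × 23.21 = 46.4.
Round up to the next whole participant.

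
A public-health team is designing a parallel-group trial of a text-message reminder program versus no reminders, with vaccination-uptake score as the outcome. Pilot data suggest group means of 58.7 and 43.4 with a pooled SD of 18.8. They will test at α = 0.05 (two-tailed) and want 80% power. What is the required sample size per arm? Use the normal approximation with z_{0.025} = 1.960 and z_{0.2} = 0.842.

Cohen's d = |M₁ − M₂| / SD_pooled = |58.7 − 43.4| / 18.8 = 15.3 / 18.8 = 0.814.
For two independent groups with equal n: n = 2·((z_{α/2} + z_β) / d)².
z_{α/2} + z_β = 1.960 + 0.842 = 2.802.
n = 2 × (2.802 / 0.814)² = 2 × 3.442² = 2 × 11.85 = 23.7.
Round up to the next whole participant.

n = 24 per group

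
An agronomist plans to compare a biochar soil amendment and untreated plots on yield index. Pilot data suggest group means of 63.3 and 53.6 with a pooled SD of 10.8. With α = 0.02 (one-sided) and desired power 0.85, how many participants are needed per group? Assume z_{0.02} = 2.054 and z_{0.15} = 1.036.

Cohen's d = |M₁ − M₂| / SD_pooled = |63.3 − 53.6| / 10.8 = 9.7 / 10.8 = 0.898.
For two independent groups with equal n: n = 2·((z_{α} + z_β) / d)².
z_{α} + z_β = 2.054 + 1.036 = 3.090.
n = 2 × (3.090 / 0.898)² = 2 × 3.441² = 2 × 11.84 = 23.7.
Round up to the next whole participant.

n = 24 per group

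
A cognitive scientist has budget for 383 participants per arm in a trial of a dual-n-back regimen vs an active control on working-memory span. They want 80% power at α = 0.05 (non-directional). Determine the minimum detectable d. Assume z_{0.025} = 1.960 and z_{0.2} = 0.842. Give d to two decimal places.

d_min ≈ 0.20

For two independent groups of n = 383 each: d_min = (z_{α/2} + z_β)·√(2/n).
z-sum = 1.960 + 0.842 = 2.802.
d_min = 2.802 × √(2/383) = 2.802 × 0.0723 = 0.202.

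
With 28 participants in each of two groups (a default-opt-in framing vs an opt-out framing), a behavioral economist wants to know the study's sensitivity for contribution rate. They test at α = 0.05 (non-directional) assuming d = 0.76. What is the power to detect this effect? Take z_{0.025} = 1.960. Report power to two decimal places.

power ≈ 0.81

For two equal groups, power = Φ(d·√(n/2) − z_{α/2}).
d·√(n/2) = 0.76 × √(28/2) = 0.76 × 3.742 = 2.844.
z_β = 2.844 − 1.960 = 0.884.
Power = Φ(0.884) = 0.812.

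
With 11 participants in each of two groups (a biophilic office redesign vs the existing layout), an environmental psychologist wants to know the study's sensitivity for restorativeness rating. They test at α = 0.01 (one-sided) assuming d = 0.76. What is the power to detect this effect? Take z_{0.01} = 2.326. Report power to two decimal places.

For two equal groups, power = Φ(d·√(n/2) − z_{α}).
d·√(n/2) = 0.76 × √(11/2) = 0.76 × 2.345 = 1.782.
z_β = 1.782 − 2.326 = -0.544.
Power = Φ(-0.544) = 0.293.

power ≈ 0.29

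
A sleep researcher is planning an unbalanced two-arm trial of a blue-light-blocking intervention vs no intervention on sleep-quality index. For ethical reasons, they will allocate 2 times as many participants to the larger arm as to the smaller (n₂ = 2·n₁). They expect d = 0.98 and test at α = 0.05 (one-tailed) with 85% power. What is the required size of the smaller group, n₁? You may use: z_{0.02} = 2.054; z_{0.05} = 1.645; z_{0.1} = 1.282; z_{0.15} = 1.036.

n₁ = 12

With allocation ratio k = n₂/n₁ = 2, Var(x̄₁−x̄₂) = σ²(1/n₁ + 1/(k·n₁)) = σ²·(k+1)/(k·n₁).
So n₁ = (1 + 1/k)·((z_{α} + z_β)/d)² = 1.500 × (2.681/0.98)².
n₁ = 1.500 × 7.48 = 11.2.
Round up: n₁ = 12, giving n₂ = 2 × 12 = 24.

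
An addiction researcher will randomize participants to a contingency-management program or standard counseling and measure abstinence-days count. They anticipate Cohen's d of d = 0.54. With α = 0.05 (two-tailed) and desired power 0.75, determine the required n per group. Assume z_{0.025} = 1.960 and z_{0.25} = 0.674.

n = 48 per group

For two independent groups with equal n: n = 2·((z_{α/2} + z_β) / d)².
z_{α/2} + z_β = 1.960 + 0.674 = 2.634.
n = 2 × (2.634 / 0.54)² = 2 × 4.878² = 2 × 23.79 = 47.6.
Round up to the next whole participant.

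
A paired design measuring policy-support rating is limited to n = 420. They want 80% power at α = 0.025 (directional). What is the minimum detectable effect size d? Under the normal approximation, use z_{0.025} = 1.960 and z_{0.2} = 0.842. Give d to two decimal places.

d_min ≈ 0.14

For a single sample (or paired design) of n = 420: d_min = (z_{α} + z_β)/√n.
z-sum = 1.960 + 0.842 = 2.802.
d_min = 2.802 / √420 = 2.802 / 20.494 = 0.137.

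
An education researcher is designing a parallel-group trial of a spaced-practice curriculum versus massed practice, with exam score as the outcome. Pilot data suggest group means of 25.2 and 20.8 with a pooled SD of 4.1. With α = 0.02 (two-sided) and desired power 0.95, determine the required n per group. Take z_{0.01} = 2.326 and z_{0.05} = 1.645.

Cohen's d = |M₁ − M₂| / SD_pooled = |25.2 − 20.8| / 4.1 = 4.4 / 4.1 = 1.073.
For two independent groups with equal n: n = 2·((z_{α/2} + z_β) / d)².
z_{α/2} + z_β = 2.326 + 1.645 = 3.971.
n = 2 × (3.971 / 1.073)² = 2 × 3.701² = 2 × 13.70 = 27.4.
Round up to the next whole participant.

n = 28 per group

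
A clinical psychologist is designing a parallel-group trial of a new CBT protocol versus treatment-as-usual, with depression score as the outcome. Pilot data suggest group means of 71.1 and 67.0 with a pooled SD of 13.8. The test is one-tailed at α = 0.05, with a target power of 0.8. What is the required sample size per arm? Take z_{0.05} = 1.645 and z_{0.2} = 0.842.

Cohen's d = |M₁ − M₂| / SD_pooled = |71.1 − 67.0| / 13.8 = 4.1 / 13.8 = 0.297.
For two independent groups with equal n: n = 2·((z_{α} + z_β) / d)².
z_{α} + z_β = 1.645 + 0.842 = 2.487.
n = 2 × (2.487 / 0.297)² = 2 × 8.374² = 2 × 70.12 = 140.2.
Round up to the next whole participant.

n = 141 per group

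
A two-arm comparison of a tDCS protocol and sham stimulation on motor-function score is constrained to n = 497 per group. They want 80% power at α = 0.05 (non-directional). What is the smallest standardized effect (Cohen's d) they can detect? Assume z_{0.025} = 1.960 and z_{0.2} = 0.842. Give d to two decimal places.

d_min ≈ 0.18

For two independent groups of n = 497 each: d_min = (z_{α/2} + z_β)·√(2/n).
z-sum = 1.960 + 0.842 = 2.802.
d_min = 2.802 × √(2/497) = 2.802 × 0.0634 = 0.178.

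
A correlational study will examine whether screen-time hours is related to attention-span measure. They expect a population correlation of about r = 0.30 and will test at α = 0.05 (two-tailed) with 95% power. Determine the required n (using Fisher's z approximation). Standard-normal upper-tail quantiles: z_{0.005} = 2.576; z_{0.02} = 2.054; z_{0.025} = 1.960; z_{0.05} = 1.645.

n = 139

Fisher's z: C = ½·ln((1+r)/(1−r)) = ½·ln(1.8571) = 0.3095.
n = ((z_{α/2} + z_β)/C)² + 3.
(1.960 + 1.645) / 0.3095 = 3.605 / 0.3095 = 11.648.
n = 11.648² + 3 = 135.67 + 3 = 138.7.
Round up.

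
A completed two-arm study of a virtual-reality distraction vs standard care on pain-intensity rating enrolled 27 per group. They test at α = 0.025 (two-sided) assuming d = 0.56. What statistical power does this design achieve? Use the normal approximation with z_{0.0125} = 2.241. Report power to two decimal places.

For two equal groups, power = Φ(d·√(n/2) − z_{α/2}).
d·√(n/2) = 0.56 × √(27/2) = 0.56 × 3.674 = 2.058.
z_β = 2.058 − 2.241 = -0.183.
Power = Φ(-0.183) = 0.427.

power ≈ 0.43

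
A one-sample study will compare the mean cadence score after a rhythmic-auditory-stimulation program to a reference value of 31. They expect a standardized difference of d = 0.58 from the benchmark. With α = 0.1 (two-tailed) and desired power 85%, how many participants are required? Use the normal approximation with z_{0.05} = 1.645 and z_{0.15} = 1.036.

For a one-sample test: n = ((z_{α/2} + z_β) / d)².
z_{α/2} + z_β = 1.645 + 1.036 = 2.681.
n = (2.681 / 0.58)² = 4.622² = 21.37.
Round up.

n = 22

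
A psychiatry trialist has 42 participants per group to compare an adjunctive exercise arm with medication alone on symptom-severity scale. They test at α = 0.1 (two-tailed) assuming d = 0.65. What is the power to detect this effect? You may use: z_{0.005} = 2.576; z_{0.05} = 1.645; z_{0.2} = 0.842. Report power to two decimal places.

power ≈ 0.91

For two equal groups, power = Φ(d·√(n/2) − z_{α/2}).
d·√(n/2) = 0.65 × √(42/2) = 0.65 × 4.583 = 2.979.
z_β = 2.979 − 1.645 = 1.334.
Power = Φ(1.334) = 0.909.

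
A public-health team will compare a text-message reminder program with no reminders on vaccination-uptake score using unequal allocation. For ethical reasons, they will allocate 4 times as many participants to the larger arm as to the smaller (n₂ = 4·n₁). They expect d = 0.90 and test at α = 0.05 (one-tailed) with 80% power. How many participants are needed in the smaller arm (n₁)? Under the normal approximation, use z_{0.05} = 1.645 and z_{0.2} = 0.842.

n₁ = 10

With allocation ratio k = n₂/n₁ = 4, Var(x̄₁−x̄₂) = σ²(1/n₁ + 1/(k·n₁)) = σ²·(k+1)/(k·n₁).
So n₁ = (1 + 1/k)·((z_{α} + z_β)/d)² = 1.250 × (2.487/0.90)².
n₁ = 1.250 × 7.64 = 9.5.
Round up: n₁ = 10, giving n₂ = 4 × 10 = 40.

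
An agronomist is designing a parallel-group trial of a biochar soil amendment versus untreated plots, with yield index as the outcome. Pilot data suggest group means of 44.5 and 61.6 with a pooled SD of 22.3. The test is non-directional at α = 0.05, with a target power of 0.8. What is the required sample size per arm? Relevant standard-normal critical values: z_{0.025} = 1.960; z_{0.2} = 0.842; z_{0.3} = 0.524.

Cohen's d = |M₁ − M₂| / SD_pooled = |44.5 − 61.6| / 22.3 = 17.1 / 22.3 = 0.767.
For two independent groups with equal n: n = 2·((z_{α/2} + z_β) / d)².
z_{α/2} + z_β = 1.960 + 0.842 = 2.802.
n = 2 × (2.802 / 0.767)² = 2 × 3.653² = 2 × 13.35 = 26.7.
Round up to the next whole participant.

n = 27 per group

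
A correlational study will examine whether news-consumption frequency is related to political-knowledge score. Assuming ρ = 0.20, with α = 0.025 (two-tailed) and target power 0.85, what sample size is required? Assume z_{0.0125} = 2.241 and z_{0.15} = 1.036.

n = 265

Fisher's z: C = ½·ln((1+r)/(1−r)) = ½·ln(1.5000) = 0.2027.
n = ((z_{α/2} + z_β)/C)² + 3.
(2.241 + 1.036) / 0.2027 = 3.277 / 0.2027 = 16.167.
n = 16.167² + 3 = 261.36 + 3 = 264.4.
Round up.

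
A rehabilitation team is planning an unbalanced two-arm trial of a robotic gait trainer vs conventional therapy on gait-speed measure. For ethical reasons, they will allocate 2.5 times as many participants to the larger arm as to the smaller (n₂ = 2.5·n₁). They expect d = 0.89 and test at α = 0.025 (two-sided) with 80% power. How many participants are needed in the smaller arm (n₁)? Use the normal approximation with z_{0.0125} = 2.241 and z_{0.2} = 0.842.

n₁ = 17

With allocation ratio k = n₂/n₁ = 2.5, Var(x̄₁−x̄₂) = σ²(1/n₁ + 1/(k·n₁)) = σ²·(k+1)/(k·n₁).
So n₁ = (1 + 1/k)·((z_{α/2} + z_β)/d)² = 1.400 × (3.083/0.89)².
n₁ = 1.400 × 12.00 = 16.8.
Round up: n₁ = 17, giving n₂ = ⌈2.5 × 17⌉ = ⌈42.5⌉ = 43.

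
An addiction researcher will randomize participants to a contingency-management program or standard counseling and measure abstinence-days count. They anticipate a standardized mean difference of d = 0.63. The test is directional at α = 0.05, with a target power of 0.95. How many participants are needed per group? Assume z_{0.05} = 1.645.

For two independent groups with equal n: n = 2·((z_{α} + z_β) / d)².
z_{α} + z_β = 1.645 + 1.645 = 3.290.
n = 2 × (3.290 / 0.63)² = 2 × 5.222² = 2 × 27.27 = 54.5.
Round up to the next whole participant.

n = 55 per group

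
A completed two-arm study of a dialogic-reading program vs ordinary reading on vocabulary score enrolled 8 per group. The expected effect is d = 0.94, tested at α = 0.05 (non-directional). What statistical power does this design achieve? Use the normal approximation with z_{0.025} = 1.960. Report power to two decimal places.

For two equal groups, power = Φ(d·√(n/2) − z_{α/2}).
d·√(n/2) = 0.94 × √(8/2) = 0.94 × 2.000 = 1.880.
z_β = 1.880 − 1.960 = -0.080.
Power = Φ(-0.080) = 0.468.

power ≈ 0.47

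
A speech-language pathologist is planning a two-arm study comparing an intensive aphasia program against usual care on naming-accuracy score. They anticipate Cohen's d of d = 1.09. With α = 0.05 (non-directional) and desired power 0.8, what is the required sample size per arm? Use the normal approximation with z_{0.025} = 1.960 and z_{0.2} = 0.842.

n = 14 per group

For two independent groups with equal n: n = 2·((z_{α/2} + z_β) / d)².
z_{α/2} + z_β = 1.960 + 0.842 = 2.802.
n = 2 × (2.802 / 1.09)² = 2 × 2.571² = 2 × 6.61 = 13.2.
Round up to the next whole participant.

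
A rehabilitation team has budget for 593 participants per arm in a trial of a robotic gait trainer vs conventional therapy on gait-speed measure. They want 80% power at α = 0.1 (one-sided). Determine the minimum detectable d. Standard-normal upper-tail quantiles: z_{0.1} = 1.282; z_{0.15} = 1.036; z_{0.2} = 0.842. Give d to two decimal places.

d_min ≈ 0.12

For two independent groups of n = 593 each: d_min = (z_{α} + z_β)·√(2/n).
z-sum = 1.282 + 0.842 = 2.124.
d_min = 2.124 × √(2/593) = 2.124 × 0.0581 = 0.123.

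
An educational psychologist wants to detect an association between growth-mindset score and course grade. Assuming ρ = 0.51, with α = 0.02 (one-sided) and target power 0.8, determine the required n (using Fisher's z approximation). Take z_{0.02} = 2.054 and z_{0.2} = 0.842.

Fisher's z: C = ½·ln((1+r)/(1−r)) = ½·ln(3.0816) = 0.5627.
n = ((z_{α} + z_β)/C)² + 3.
(2.054 + 0.842) / 0.5627 = 2.896 / 0.5627 = 5.147.
n = 5.147² + 3 = 26.49 + 3 = 29.5.
Round up.

n = 30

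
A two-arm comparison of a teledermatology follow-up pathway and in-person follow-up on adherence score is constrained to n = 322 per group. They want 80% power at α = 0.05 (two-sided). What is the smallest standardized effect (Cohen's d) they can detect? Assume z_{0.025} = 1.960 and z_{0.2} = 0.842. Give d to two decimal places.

d_min ≈ 0.22

For two independent groups of n = 322 each: d_min = (z_{α/2} + z_β)·√(2/n).
z-sum = 1.960 + 0.842 = 2.802.
d_min = 2.802 × √(2/322) = 2.802 × 0.0788 = 0.221.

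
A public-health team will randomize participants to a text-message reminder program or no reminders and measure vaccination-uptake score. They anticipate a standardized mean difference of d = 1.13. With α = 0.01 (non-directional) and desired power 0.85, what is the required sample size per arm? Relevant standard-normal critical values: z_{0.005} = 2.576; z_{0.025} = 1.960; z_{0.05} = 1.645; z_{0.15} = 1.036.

For two independent groups with equal n: n = 2·((z_{α/2} + z_β) / d)².
z_{α/2} + z_β = 2.576 + 1.036 = 3.612.
n = 2 × (3.612 / 1.13)² = 2 × 3.196² = 2 × 10.22 = 20.4.
Round up to the next whole participant.

n = 21 per group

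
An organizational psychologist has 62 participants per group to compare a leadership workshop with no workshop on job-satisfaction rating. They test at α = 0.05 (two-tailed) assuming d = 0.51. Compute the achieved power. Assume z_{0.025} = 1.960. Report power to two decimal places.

For two equal groups, power = Φ(d·√(n/2) − z_{α/2}).
d·√(n/2) = 0.51 × √(62/2) = 0.51 × 5.568 = 2.840.
z_β = 2.840 − 1.960 = 0.880.
Power = Φ(0.880) = 0.810.

power ≈ 0.81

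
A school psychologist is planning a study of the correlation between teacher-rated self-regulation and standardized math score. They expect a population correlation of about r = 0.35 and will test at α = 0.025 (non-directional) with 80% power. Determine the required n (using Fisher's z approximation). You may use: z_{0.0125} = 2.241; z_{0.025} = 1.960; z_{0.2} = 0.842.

n = 75

Fisher's z: C = ½·ln((1+r)/(1−r)) = ½·ln(2.0769) = 0.3654.
n = ((z_{α/2} + z_β)/C)² + 3.
(2.241 + 0.842) / 0.3654 = 3.083 / 0.3654 = 8.437.
n = 8.437² + 3 = 71.19 + 3 = 74.2.
Round up.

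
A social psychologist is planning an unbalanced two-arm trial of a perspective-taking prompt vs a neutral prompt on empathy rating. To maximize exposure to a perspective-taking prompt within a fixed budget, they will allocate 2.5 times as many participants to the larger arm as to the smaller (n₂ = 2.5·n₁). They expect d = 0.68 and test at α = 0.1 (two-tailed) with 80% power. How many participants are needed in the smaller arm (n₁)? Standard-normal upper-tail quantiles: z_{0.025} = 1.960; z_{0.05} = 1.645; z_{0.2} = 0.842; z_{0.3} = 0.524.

n₁ = 19

With allocation ratio k = n₂/n₁ = 2.5, Var(x̄₁−x̄₂) = σ²(1/n₁ + 1/(k·n₁)) = σ²·(k+1)/(k·n₁).
So n₁ = (1 + 1/k)·((z_{α/2} + z_β)/d)² = 1.400 × (2.487/0.68)².
n₁ = 1.400 × 13.38 = 18.7.
Round up: n₁ = 19, giving n₂ = ⌈2.5 × 19⌉ = ⌈47.5⌉ = 48.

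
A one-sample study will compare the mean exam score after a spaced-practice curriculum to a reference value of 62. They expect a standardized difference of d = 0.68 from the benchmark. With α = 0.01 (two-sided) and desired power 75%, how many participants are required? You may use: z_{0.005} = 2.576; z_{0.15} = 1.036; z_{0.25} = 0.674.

For a one-sample test: n = ((z_{α/2} + z_β) / d)².
z_{α/2} + z_β = 2.576 + 0.674 = 3.250.
n = (3.250 / 0.68)² = 4.779² = 22.84.
Round up.

n = 23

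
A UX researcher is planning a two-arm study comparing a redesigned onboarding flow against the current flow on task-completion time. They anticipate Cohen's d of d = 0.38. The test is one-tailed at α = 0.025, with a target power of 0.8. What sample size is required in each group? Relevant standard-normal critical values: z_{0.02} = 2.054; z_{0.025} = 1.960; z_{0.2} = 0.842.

For two independent groups with equal n: n = 2·((z_{α} + z_β) / d)².
z_{α} + z_β = 1.960 + 0.842 = 2.802.
n = 2 × (2.802 / 0.38)² = 2 × 7.374² = 2 × 54.37 = 108.7.
Round up to the next whole participant.

n = 109 per group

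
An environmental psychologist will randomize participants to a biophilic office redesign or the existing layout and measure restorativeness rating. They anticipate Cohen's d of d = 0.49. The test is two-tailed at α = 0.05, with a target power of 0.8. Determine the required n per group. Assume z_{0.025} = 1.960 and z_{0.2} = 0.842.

For two independent groups with equal n: n = 2·((z_{α/2} + z_β) / d)².
z_{α/2} + z_β = 1.960 + 0.842 = 2.802.
n = 2 × (2.802 / 0.49)² = 2 × 5.718² = 2 × 32.70 = 65.4.
Round up to the next whole participant.

n = 66 per group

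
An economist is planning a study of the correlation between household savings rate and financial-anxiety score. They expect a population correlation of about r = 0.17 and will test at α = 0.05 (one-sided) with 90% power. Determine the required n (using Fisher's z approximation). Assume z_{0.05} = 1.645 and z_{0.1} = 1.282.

n = 294

Fisher's z: C = ½·ln((1+r)/(1−r)) = ½·ln(1.4096) = 0.1717.
n = ((z_{α} + z_β)/C)² + 3.
(1.645 + 1.282) / 0.1717 = 2.927 / 0.1717 = 17.047.
n = 17.047² + 3 = 290.61 + 3 = 293.6.
Round up.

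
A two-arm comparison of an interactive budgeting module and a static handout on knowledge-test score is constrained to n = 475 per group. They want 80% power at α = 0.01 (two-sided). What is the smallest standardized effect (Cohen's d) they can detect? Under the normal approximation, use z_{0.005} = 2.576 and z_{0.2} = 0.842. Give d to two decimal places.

For two independent groups of n = 475 each: d_min = (z_{α/2} + z_β)·√(2/n).
z-sum = 2.576 + 0.842 = 3.418.
d_min = 3.418 × √(2/475) = 3.418 × 0.0649 = 0.222.

d_min ≈ 0.22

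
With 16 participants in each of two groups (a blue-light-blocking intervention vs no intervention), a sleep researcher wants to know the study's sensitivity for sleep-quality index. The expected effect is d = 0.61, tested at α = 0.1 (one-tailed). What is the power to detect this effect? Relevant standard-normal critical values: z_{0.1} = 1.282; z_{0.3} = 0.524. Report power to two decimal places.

For two equal groups, power = Φ(d·√(n/2) − z_{α}).
d·√(n/2) = 0.61 × √(16/2) = 0.61 × 2.828 = 1.725.
z_β = 1.725 − 1.282 = 0.443.
Power = Φ(0.443) = 0.671.

power ≈ 0.67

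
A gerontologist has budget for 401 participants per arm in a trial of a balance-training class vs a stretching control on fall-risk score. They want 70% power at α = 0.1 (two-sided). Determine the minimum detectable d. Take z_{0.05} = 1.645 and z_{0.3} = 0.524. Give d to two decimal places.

d_min ≈ 0.15

For two independent groups of n = 401 each: d_min = (z_{α/2} + z_β)·√(2/n).
z-sum = 1.645 + 0.524 = 2.169.
d_min = 2.169 × √(2/401) = 2.169 × 0.0706 = 0.153.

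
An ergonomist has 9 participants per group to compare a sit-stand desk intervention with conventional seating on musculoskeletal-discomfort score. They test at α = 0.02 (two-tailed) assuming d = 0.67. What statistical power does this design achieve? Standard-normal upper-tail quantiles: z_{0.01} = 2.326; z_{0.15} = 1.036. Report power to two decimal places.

For two equal groups, power = Φ(d·√(n/2) − z_{α/2}).
d·√(n/2) = 0.67 × √(9/2) = 0.67 × 2.121 = 1.421.
z_β = 1.421 − 2.326 = -0.905.
Power = Φ(-0.905) = 0.183.

power ≈ 0.18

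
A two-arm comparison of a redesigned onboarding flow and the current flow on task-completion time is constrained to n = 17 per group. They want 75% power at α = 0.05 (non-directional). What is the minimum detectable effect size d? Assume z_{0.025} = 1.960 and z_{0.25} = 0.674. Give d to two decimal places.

For two independent groups of n = 17 each: d_min = (z_{α/2} + z_β)·√(2/n).
z-sum = 1.960 + 0.674 = 2.634.
d_min = 2.634 × √(2/17) = 2.634 × 0.3430 = 0.903.

d_min ≈ 0.90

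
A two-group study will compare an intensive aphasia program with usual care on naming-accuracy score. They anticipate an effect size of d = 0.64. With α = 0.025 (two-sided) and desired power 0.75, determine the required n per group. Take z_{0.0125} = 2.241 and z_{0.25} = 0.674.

n = 42 per group

For two independent groups with equal n: n = 2·((z_{α/2} + z_β) / d)².
z_{α/2} + z_β = 2.241 + 0.674 = 2.915.
n = 2 × (2.915 / 0.64)² = 2 × 4.555² = 2 × 20.75 = 41.5.
Round up to the next whole participant.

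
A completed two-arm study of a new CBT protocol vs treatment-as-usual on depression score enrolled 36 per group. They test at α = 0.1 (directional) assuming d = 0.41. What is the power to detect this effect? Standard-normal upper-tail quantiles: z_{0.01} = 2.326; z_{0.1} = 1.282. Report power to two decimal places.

power ≈ 0.68

For two equal groups, power = Φ(d·√(n/2) − z_{α}).
d·√(n/2) = 0.41 × √(36/2) = 0.41 × 4.243 = 1.739.
z_β = 1.739 − 1.282 = 0.457.
Power = Φ(0.457) = 0.676.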